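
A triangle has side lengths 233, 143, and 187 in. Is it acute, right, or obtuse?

Compare the square of the longest side to the sum of squares of the other two: 143² + 187² = 55418 > 54289 = 233².

acute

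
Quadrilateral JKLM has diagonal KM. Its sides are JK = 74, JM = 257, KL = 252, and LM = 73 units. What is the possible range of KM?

From triangle JKM: |74 − 257| < KM < 74 + 257, i.e. 183 < KM < 331.
From triangle LKM: 179 < KM < 325.
Both must hold, so KM lies in the intersection.

183 < KM < 325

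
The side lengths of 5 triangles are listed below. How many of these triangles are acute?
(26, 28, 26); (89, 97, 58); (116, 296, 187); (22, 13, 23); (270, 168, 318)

(26,28,26): 26²+26² = 1352 > 784 = 28² → acute
(89,97,58): 58²+89² = 11285 > 9409 = 97² → acute
(116,296,187): 116²+187² = 48425 < 87616 = 296² → obtuse
(22,13,23): 13²+22² = 653 > 529 = 23² → acute
(270,168,318): 168²+270² = 101124 = 318² → right
3 of the 5 are acute.

3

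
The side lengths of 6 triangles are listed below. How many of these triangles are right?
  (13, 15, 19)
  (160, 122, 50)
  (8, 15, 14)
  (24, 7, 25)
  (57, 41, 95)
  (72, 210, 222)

(13,15,19): 13²+15² = 394 > 361 = 19² → acute
(160,122,50): 50²+122² = 17384 < 25600 = 160² → obtuse
(8,15,14): 8²+14² = 260 > 225 = 15² → acute
(24,7,25): 7²+24² = 625 = 25² → right
(57,41,95): 41²+57² = 4930 < 9025 = 95² → obtuse
(72,210,222): 72²+210² = 49284 = 222² → right
2 of the 6 are right.

2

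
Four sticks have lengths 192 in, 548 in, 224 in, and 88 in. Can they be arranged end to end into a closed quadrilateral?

No

For a quadrilateral, each side must be shorter than the sum of the others.
Here the longest side is 548, but the remaining 3 sides sum to only 504.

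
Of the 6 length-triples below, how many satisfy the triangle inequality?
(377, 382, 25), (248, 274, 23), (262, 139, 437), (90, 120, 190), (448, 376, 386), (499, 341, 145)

(25,377,382): 25+377 > 382 → valid
(23,248,274): 23+248 ≤ 274 → not valid
(139,262,437): 139+262 ≤ 437 → not valid
(90,120,190): 90+120 > 190 → valid
(376,386,448): 376+386 > 448 → valid
(145,341,499): 145+341 ≤ 499 → not valid
3 of the 6 triples form a triangle.

3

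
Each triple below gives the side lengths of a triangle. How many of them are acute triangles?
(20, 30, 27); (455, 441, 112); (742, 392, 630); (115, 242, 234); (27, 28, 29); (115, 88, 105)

(20,30,27): 20²+27² = 1129 > 900 = 30² → acute
(455,441,112): 112²+441² = 207025 = 455² → right
(742,392,630): 392²+630² = 550564 = 742² → right
(115,242,234): 115²+234² = 67981 > 58564 = 242² → acute
(27,28,29): 27²+28² = 1513 > 841 = 29² → acute
(115,88,105): 88²+105² = 18769 > 13225 = 115² → acute
4 of the 6 are acute.

4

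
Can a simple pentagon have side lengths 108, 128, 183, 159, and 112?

A pentagon exists iff every side is shorter than the sum of the others — equivalently, the longest side is less than the sum of the rest.
Longest side 183 < 507 (sum of the remaining 4), so yes.

Yes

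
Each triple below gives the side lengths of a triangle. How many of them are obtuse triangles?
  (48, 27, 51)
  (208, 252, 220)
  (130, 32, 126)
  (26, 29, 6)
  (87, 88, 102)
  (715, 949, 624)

(48,27,51): 27²+48² = 3033 > 2601 = 51² → acute
(208,252,220): 208²+220² = 91664 > 63504 = 252² → acute
(130,32,126): 32²+126² = 16900 = 130² → right
(26,29,6): 6²+26² = 712 < 841 = 29² → obtuse
(87,88,102): 87²+88² = 15313 > 10404 = 102² → acute
(715,949,624): 624²+715² = 900601 = 949² → right
1 of the 6 is obtuse.

1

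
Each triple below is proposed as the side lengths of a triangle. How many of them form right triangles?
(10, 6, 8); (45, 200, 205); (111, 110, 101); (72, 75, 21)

3

(10,6,8): 6²+8² = 100 = 10² → right
(45,200,205): 45²+200² = 42025 = 205² → right
(111,110,101): 101²+110² = 22301 > 12321 = 111² → acute
(72,75,21): 21²+72² = 5625 = 75² → right
3 of the 4 are right.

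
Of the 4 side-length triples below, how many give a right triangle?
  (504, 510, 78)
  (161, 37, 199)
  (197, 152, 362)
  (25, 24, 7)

2

(504,510,78): 78²+504² = 260100 = 510² → right
(161,37,199): 37+161 ≤ 199, not a triangle
(197,152,362): 152+197 ≤ 362, not a triangle
(25,24,7): 7²+24² = 625 = 25² → right
2 of the 4 are right.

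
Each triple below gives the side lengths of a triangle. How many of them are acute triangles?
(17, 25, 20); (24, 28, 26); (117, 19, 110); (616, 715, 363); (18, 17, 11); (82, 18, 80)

3

(17,25,20): 17²+20² = 689 > 625 = 25² → acute
(24,28,26): 24²+26² = 1252 > 784 = 28² → acute
(117,19,110): 19²+110² = 12461 < 13689 = 117² → obtuse
(616,715,363): 363²+616² = 511225 = 715² → right
(18,17,11): 11²+17² = 410 > 324 = 18² → acute
(82,18,80): 18²+80² = 6724 = 82² → right
3 of the 6 are acute.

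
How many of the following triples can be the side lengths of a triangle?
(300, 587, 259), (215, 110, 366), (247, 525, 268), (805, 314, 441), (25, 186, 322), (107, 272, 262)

(259,300,587): 259+300 ≤ 587 → not valid
(110,215,366): 110+215 ≤ 366 → not valid
(247,268,525): 247+268 ≤ 525 → not valid
(314,441,805): 314+441 ≤ 805 → not valid
(25,186,322): 25+186 ≤ 322 → not valid
(107,262,272): 107+262 > 272 → valid
1 of the 6 triples forms a triangle.

1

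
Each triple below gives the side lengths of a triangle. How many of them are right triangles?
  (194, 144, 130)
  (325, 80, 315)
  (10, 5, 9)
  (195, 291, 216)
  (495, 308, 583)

4

(194,144,130): 130²+144² = 37636 = 194² → right
(325,80,315): 80²+315² = 105625 = 325² → right
(10,5,9): 5²+9² = 106 > 100 = 10² → acute
(195,291,216): 195²+216² = 84681 = 291² → right
(495,308,583): 308²+495² = 339889 = 583² → right
4 of the 5 are right.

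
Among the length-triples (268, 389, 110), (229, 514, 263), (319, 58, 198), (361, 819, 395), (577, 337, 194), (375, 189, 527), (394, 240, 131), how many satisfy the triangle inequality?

1

(110,268,389): 110+268 ≤ 389 → not valid
(229,263,514): 229+263 ≤ 514 → not valid
(58,198,319): 58+198 ≤ 319 → not valid
(361,395,819): 361+395 ≤ 819 → not valid
(194,337,577): 194+337 ≤ 577 → not valid
(189,375,527): 189+375 > 527 → valid
(131,240,394): 131+240 ≤ 394 → not valid
1 of the 7 triples forms a triangle.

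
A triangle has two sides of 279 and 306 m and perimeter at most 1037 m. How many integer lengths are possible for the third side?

Triangle inequality: 27 < x < 585. Perimeter ≤ 1037 gives x ≤ 1037 − 279 − 306 = 452.
So 27 < x ≤ 452; integers 28 through 452: 425 values.

425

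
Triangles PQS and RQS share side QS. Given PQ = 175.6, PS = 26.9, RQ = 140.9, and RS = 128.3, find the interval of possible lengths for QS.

From triangle PQS: |175.6 − 26.9| < QS < 175.6 + 26.9, i.e. 148.7 < QS < 202.5.
From triangle RQS: 12.6 < QS < 269.2.
Both must hold, so QS lies in the intersection.

148.7 < QS < 202.5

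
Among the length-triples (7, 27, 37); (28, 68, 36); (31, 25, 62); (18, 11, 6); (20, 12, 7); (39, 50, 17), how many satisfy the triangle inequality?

(7,27,37): 7+27 ≤ 37 → not valid
(28,36,68): 28+36 ≤ 68 → not valid
(25,31,62): 25+31 ≤ 62 → not valid
(6,11,18): 6+11 ≤ 18 → not valid
(7,12,20): 7+12 ≤ 20 → not valid
(17,39,50): 17+39 > 50 → valid
1 of the 6 triples forms a triangle.

1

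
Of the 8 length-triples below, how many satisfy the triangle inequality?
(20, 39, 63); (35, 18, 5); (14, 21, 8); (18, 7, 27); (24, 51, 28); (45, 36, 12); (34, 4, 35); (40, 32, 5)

4

(20,39,63): 20+39 ≤ 63 → not valid
(5,18,35): 5+18 ≤ 35 → not valid
(8,14,21): 8+14 > 21 → valid
(7,18,27): 7+18 ≤ 27 → not valid
(24,28,51): 24+28 > 51 → valid
(12,36,45): 12+36 > 45 → valid
(4,34,35): 4+34 > 35 → valid
(5,32,40): 5+32 ≤ 40 → not valid
4 of the 8 triples form a triangle.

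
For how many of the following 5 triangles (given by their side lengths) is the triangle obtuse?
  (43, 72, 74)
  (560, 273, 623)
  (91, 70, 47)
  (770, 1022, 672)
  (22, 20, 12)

(43,72,74): 43²+72² = 7033 > 5476 = 74² → acute
(560,273,623): 273²+560² = 388129 = 623² → right
(91,70,47): 47²+70² = 7109 < 8281 = 91² → obtuse
(770,1022,672): 672²+770² = 1044484 = 1022² → right
(22,20,12): 12²+20² = 544 > 484 = 22² → acute
1 of the 5 is obtuse.

1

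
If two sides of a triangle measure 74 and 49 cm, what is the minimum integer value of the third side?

26

The third side must be strictly greater than |74 − 49| = 25.
The smallest integer above 25 is 26.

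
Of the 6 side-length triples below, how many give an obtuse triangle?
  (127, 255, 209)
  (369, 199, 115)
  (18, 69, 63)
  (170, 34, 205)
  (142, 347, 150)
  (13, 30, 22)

(127,255,209): 127²+209² = 59810 < 65025 = 255² → obtuse
(369,199,115): 115+199 ≤ 369, not a triangle
(18,69,63): 18²+63² = 4293 < 4761 = 69² → obtuse
(170,34,205): 34+170 ≤ 205, not a triangle
(142,347,150): 142+150 ≤ 347, not a triangle
(13,30,22): 13²+22² = 653 < 900 = 30² → obtuse
3 of the 6 are obtuse.

3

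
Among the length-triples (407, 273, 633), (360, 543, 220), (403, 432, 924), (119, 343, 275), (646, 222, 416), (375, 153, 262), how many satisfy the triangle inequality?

4

(273,407,633): 273+407 > 633 → valid
(220,360,543): 220+360 > 543 → valid
(403,432,924): 403+432 ≤ 924 → not valid
(119,275,343): 119+275 > 343 → valid
(222,416,646): 222+416 ≤ 646 → not valid
(153,262,375): 153+262 > 375 → valid
4 of the 6 triples form a triangle.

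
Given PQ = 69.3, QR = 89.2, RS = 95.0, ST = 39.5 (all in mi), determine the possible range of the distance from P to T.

0 ≤ PT ≤ 293.0 mi

The maximum is all hops collinear in one direction: 69.3 + 89.2 + 95.0 + 39.5 = 293.0.
The longest hop is 95.0; the others sum to 198.0. Since 95.0 ≤ 198.0, the path can fold back on itself completely, so the minimum distance is 0.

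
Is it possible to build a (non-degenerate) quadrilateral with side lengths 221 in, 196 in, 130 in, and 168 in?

A quadrilateral exists iff every side is shorter than the sum of the others — equivalently, the longest side is less than the sum of the rest.
Longest side 221 < 494 (sum of the remaining 3), so yes.

Yes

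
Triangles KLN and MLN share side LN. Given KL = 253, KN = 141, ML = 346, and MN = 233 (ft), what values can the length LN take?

From triangle KLN: |253 − 141| < LN < 253 + 141, i.e. 112 < LN < 394.
From triangle MLN: 113 < LN < 579.
Both must hold, so LN lies in the intersection.

113 < LN < 394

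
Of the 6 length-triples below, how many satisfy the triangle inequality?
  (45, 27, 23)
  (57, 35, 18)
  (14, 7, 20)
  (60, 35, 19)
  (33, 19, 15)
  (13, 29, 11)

3

(23,27,45): 23+27 > 45 → valid
(18,35,57): 18+35 ≤ 57 → not valid
(7,14,20): 7+14 > 20 → valid
(19,35,60): 19+35 ≤ 60 → not valid
(15,19,33): 15+19 > 33 → valid
(11,13,29): 11+13 ≤ 29 → not valid
3 of the 6 triples form a triangle.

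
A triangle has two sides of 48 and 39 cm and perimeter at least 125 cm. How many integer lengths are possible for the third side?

Triangle inequality: 9 < x < 87. Perimeter ≥ 125 gives x ≥ 125 − 48 − 39 = 38.
So 38 ≤ x < 87; integers 38 through 86: 49 values.

49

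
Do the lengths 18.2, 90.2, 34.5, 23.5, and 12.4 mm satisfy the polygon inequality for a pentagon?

No

For a pentagon, each side must be shorter than the sum of the others.
Here the longest side is 90.2, but the remaining 4 sides sum to only 88.6.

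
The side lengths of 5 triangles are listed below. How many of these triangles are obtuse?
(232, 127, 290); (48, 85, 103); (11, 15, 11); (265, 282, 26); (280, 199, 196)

4

(232,127,290): 127²+232² = 69953 < 84100 = 290² → obtuse
(48,85,103): 48²+85² = 9529 < 10609 = 103² → obtuse
(11,15,11): 11²+11² = 242 > 225 = 15² → acute
(265,282,26): 26²+265² = 70901 < 79524 = 282² → obtuse
(280,199,196): 196²+199² = 78017 < 78400 = 280² → obtuse
4 of the 5 are obtuse.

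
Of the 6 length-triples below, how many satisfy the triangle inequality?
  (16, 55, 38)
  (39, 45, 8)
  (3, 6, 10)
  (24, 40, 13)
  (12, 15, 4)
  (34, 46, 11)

2

(16,38,55): 16+38 ≤ 55 → not valid
(8,39,45): 8+39 > 45 → valid
(3,6,10): 3+6 ≤ 10 → not valid
(13,24,40): 13+24 ≤ 40 → not valid
(4,12,15): 4+12 > 15 → valid
(11,34,46): 11+34 ≤ 46 → not valid
2 of the 6 triples form a triangle.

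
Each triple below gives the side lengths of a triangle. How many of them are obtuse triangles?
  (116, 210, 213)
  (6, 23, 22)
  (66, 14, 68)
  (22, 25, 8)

3

(116,210,213): 116²+210² = 57556 > 45369 = 213² → acute
(6,23,22): 6²+22² = 520 < 529 = 23² → obtuse
(66,14,68): 14²+66² = 4552 < 4624 = 68² → obtuse
(22,25,8): 8²+22² = 548 < 625 = 25² → obtuse
3 of the 4 are obtuse.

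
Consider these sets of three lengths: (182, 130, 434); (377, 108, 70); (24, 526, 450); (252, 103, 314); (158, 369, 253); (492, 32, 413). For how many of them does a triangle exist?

(130,182,434): 130+182 ≤ 434 → not valid
(70,108,377): 70+108 ≤ 377 → not valid
(24,450,526): 24+450 ≤ 526 → not valid
(103,252,314): 103+252 > 314 → valid
(158,253,369): 158+253 > 369 → valid
(32,413,492): 32+413 ≤ 492 → not valid
2 of the 6 triples form a triangle.

2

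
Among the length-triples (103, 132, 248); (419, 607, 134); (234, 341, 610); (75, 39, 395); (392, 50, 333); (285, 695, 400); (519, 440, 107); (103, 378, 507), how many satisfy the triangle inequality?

(103,132,248): 103+132 ≤ 248 → not valid
(134,419,607): 134+419 ≤ 607 → not valid
(234,341,610): 234+341 ≤ 610 → not valid
(39,75,395): 39+75 ≤ 395 → not valid
(50,333,392): 50+333 ≤ 392 → not valid
(285,400,695): 285+400 ≤ 695 → not valid
(107,440,519): 107+440 > 519 → valid
(103,378,507): 103+378 ≤ 507 → not valid
1 of the 8 triples forms a triangle.

1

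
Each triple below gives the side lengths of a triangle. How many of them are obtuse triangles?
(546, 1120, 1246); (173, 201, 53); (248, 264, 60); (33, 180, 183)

2

(546,1120,1246): 546²+1120² = 1552516 = 1246² → right
(173,201,53): 53²+173² = 32738 < 40401 = 201² → obtuse
(248,264,60): 60²+248² = 65104 < 69696 = 264² → obtuse
(33,180,183): 33²+180² = 33489 = 183² → right
2 of the 4 are obtuse.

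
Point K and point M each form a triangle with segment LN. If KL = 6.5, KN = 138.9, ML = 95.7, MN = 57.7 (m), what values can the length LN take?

From triangle KLN: |6.5 − 138.9| < LN < 6.5 + 138.9, i.e. 132.4 < LN < 145.4.
From triangle MLN: 38.0 < LN < 153.4.
Both must hold, so LN lies in the intersection.

132.4 < LN < 145.4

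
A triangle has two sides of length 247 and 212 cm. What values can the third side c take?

By the triangle inequality, c must be less than 247 + 212 = 459 and greater than |247 − 212| = 35.

35 < c < 459 (cm)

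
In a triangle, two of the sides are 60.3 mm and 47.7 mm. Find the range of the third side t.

By the triangle inequality, t must be less than 60.3 + 47.7 = 108.0 and greater than |60.3 − 47.7| = 12.6.

12.6 < t < 108.0 (mm)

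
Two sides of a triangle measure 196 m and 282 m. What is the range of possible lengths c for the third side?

86 < c < 478

By the triangle inequality, c must be less than 196 + 282 = 478 and greater than |196 − 282| = 86.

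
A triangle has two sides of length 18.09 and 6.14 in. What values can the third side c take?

11.95 < c < 24.23

By the triangle inequality, c must be less than 18.09 + 6.14 = 24.23 and greater than |18.09 − 6.14| = 11.95.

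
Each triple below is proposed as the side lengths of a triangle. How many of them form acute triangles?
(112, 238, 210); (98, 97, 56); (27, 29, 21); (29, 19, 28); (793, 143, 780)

3

(112,238,210): 112²+210² = 56644 = 238² → right
(98,97,56): 56²+97² = 12545 > 9604 = 98² → acute
(27,29,21): 21²+27² = 1170 > 841 = 29² → acute
(29,19,28): 19²+28² = 1145 > 841 = 29² → acute
(793,143,780): 143²+780² = 628849 = 793² → right
3 of the 5 are acute.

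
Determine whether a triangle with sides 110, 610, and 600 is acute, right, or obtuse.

right

Compare the square of the longest side to the sum of squares of the other two: 110² + 600² = 372100 = 610².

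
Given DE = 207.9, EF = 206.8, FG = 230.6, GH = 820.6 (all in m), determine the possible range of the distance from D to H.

175.3 ≤ DH ≤ 1465.9 m

The maximum is all hops collinear in one direction: 207.9 + 206.8 + 230.6 + 820.6 = 1465.9.
The longest hop is 820.6; the others sum to 645.3. Folding the others back against it leaves at least 820.6 − 645.3 = 175.3.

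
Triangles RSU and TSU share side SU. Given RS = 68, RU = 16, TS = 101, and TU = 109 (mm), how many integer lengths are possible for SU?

From triangle RSU: 52 < SU < 84.
From triangle TSU: 8 < SU < 210.
Intersection: 52 < SU < 84, so integers 53 through 83: 31 values.

31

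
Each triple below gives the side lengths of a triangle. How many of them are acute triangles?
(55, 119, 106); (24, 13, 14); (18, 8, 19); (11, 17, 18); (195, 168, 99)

3

(55,119,106): 55²+106² = 14261 > 14161 = 119² → acute
(24,13,14): 13²+14² = 365 < 576 = 24² → obtuse
(18,8,19): 8²+18² = 388 > 361 = 19² → acute
(11,17,18): 11²+17² = 410 > 324 = 18² → acute
(195,168,99): 99²+168² = 38025 = 195² → right
3 of the 5 are acute.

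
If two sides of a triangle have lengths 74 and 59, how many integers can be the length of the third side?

117

The third side lies in the open interval (15, 133).
Integers from 16 to 132 inclusive: 132 − 16 + 1 = 117.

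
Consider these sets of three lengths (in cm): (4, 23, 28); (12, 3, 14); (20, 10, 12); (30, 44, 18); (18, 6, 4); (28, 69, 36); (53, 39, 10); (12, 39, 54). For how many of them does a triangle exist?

3

(4,23,28): 4+23 ≤ 28 → not valid
(3,12,14): 3+12 > 14 → valid
(10,12,20): 10+12 > 20 → valid
(18,30,44): 18+30 > 44 → valid
(4,6,18): 4+6 ≤ 18 → not valid
(28,36,69): 28+36 ≤ 69 → not valid
(10,39,53): 10+39 ≤ 53 → not valid
(12,39,54): 12+39 ≤ 54 → not valid
3 of the 8 triples form a triangle.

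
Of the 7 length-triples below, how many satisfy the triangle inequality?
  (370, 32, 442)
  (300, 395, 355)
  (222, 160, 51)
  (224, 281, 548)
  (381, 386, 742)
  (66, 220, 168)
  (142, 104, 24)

(32,370,442): 32+370 ≤ 442 → not valid
(300,355,395): 300+355 > 395 → valid
(51,160,222): 51+160 ≤ 222 → not valid
(224,281,548): 224+281 ≤ 548 → not valid
(381,386,742): 381+386 > 742 → valid
(66,168,220): 66+168 > 220 → valid
(24,104,142): 24+104 ≤ 142 → not valid
3 of the 7 triples form a triangle.

3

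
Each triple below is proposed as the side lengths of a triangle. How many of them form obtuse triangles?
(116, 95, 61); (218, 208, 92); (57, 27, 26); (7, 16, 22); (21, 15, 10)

3

(116,95,61): 61²+95² = 12746 < 13456 = 116² → obtuse
(218,208,92): 92²+208² = 51728 > 47524 = 218² → acute
(57,27,26): 26+27 ≤ 57, not a triangle
(7,16,22): 7²+16² = 305 < 484 = 22² → obtuse
(21,15,10): 10²+15² = 325 < 441 = 21² → obtuse
3 of the 5 are obtuse.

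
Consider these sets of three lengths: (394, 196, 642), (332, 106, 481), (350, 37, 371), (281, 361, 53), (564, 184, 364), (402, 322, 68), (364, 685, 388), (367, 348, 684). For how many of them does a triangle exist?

3

(196,394,642): 196+394 ≤ 642 → not valid
(106,332,481): 106+332 ≤ 481 → not valid
(37,350,371): 37+350 > 371 → valid
(53,281,361): 53+281 ≤ 361 → not valid
(184,364,564): 184+364 ≤ 564 → not valid
(68,322,402): 68+322 ≤ 402 → not valid
(364,388,685): 364+388 > 685 → valid
(348,367,684): 348+367 > 684 → valid
3 of the 8 triples form a triangle.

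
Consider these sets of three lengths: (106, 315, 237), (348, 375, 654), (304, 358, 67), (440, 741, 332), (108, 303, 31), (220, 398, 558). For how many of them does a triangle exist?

5

(106,237,315): 106+237 > 315 → valid
(348,375,654): 348+375 > 654 → valid
(67,304,358): 67+304 > 358 → valid
(332,440,741): 332+440 > 741 → valid
(31,108,303): 31+108 ≤ 303 → not valid
(220,398,558): 220+398 > 558 → valid
5 of the 6 triples form a triangle.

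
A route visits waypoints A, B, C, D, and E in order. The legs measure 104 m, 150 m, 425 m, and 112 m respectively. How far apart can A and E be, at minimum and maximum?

The maximum is all hops collinear in one direction: 104 + 150 + 425 + 112 = 791.
The longest hop is 425; the others sum to 366. Folding the others back against it leaves at least 425 − 366 = 59.

59 ≤ AE ≤ 791 m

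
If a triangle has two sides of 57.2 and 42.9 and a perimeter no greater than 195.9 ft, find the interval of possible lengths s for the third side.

14.3 < s ≤ 95.8 ft

Triangle inequality alone gives 14.3 < s < 100.1.
The perimeter condition gives s ≤ 195.9 − 57.2 − 42.9 = 95.8.
Intersecting the two: 14.3 < s ≤ 95.8.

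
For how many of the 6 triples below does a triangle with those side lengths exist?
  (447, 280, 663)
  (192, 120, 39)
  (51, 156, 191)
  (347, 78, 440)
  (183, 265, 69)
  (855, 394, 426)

(280,447,663): 280+447 > 663 → valid
(39,120,192): 39+120 ≤ 192 → not valid
(51,156,191): 51+156 > 191 → valid
(78,347,440): 78+347 ≤ 440 → not valid
(69,183,265): 69+183 ≤ 265 → not valid
(394,426,855): 394+426 ≤ 855 → not valid
2 of the 6 triples form a triangle.

2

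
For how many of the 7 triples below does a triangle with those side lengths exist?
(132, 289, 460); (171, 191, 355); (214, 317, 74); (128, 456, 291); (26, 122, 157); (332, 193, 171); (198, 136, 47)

(132,289,460): 132+289 ≤ 460 → not valid
(171,191,355): 171+191 > 355 → valid
(74,214,317): 74+214 ≤ 317 → not valid
(128,291,456): 128+291 ≤ 456 → not valid
(26,122,157): 26+122 ≤ 157 → not valid
(171,193,332): 171+193 > 332 → valid
(47,136,198): 47+136 ≤ 198 → not valid
2 of the 7 triples form a triangle.

2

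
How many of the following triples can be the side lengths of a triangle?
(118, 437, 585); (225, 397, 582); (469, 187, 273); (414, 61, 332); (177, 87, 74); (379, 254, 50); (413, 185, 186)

1

(118,437,585): 118+437 ≤ 585 → not valid
(225,397,582): 225+397 > 582 → valid
(187,273,469): 187+273 ≤ 469 → not valid
(61,332,414): 61+332 ≤ 414 → not valid
(74,87,177): 74+87 ≤ 177 → not valid
(50,254,379): 50+254 ≤ 379 → not valid
(185,186,413): 185+186 ≤ 413 → not valid
1 of the 7 triples forms a triangle.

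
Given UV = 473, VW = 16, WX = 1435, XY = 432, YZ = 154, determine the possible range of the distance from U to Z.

360 ≤ UZ ≤ 2510

The maximum is all hops collinear in one direction: 473 + 16 + 1435 + 432 + 154 = 2510.
The longest hop is 1435; the others sum to 1075. Folding the others back against it leaves at least 1435 − 1075 = 360.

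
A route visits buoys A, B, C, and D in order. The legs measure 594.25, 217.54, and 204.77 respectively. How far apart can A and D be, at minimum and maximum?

171.94 ≤ AD ≤ 1016.56

The maximum is all hops collinear in one direction: 594.25 + 217.54 + 204.77 = 1016.56.
The longest hop is 594.25; the others sum to 422.31. Folding the others back against it leaves at least 594.25 − 422.31 = 171.94.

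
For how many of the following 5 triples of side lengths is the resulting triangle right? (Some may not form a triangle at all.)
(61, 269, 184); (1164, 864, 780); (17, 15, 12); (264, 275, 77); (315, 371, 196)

(61,269,184): 61+184 ≤ 269, not a triangle
(1164,864,780): 780²+864² = 1354896 = 1164² → right
(17,15,12): 12²+15² = 369 > 289 = 17² → acute
(264,275,77): 77²+264² = 75625 = 275² → right
(315,371,196): 196²+315² = 137641 = 371² → right
3 of the 5 are right.

3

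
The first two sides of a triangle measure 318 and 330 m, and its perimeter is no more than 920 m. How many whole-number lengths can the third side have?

Triangle inequality: 12 < x < 648. Perimeter ≤ 920 gives x ≤ 920 − 318 − 330 = 272.
So 12 < x ≤ 272; integers 13 through 272: 260 values.

260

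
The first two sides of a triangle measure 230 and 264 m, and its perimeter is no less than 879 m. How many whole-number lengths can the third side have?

Triangle inequality: 34 < x < 494. Perimeter ≥ 879 gives x ≥ 879 − 230 − 264 = 385.
So 385 ≤ x < 494; integers 385 through 493: 109 values.

109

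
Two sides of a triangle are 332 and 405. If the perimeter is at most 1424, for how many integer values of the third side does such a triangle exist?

614

Triangle inequality: 73 < x < 737. Perimeter ≤ 1424 gives x ≤ 1424 − 332 − 405 = 687.
So 73 < x ≤ 687; integers 74 through 687: 614 values.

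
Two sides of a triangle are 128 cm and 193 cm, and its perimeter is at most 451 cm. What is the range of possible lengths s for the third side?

65 < s ≤ 130

Triangle inequality alone gives 65 < s < 321.
The perimeter condition gives s ≤ 451 − 128 − 193 = 130.
Intersecting the two: 65 < s ≤ 130.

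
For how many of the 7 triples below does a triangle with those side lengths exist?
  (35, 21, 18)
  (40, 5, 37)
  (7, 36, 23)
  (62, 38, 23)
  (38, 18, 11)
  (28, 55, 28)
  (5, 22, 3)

(18,21,35): 18+21 > 35 → valid
(5,37,40): 5+37 > 40 → valid
(7,23,36): 7+23 ≤ 36 → not valid
(23,38,62): 23+38 ≤ 62 → not valid
(11,18,38): 11+18 ≤ 38 → not valid
(28,28,55): 28+28 > 55 → valid
(3,5,22): 3+5 ≤ 22 → not valid
3 of the 7 triples form a triangle.

3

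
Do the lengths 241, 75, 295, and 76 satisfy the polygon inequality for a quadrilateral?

Yes

A quadrilateral exists iff every side is shorter than the sum of the others — equivalently, the longest side is less than the sum of the rest.
Longest side 295 < 392 (sum of the remaining 3), so yes.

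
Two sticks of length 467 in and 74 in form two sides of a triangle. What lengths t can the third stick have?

393 < t < 541

By the triangle inequality, t must be less than 467 + 74 = 541 and greater than |467 − 74| = 393.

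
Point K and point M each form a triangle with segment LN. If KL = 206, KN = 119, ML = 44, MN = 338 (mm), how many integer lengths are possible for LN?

30

From triangle KLN: 87 < LN < 325.
From triangle MLN: 294 < LN < 382.
Intersection: 294 < LN < 325, so integers 295 through 324: 30 values.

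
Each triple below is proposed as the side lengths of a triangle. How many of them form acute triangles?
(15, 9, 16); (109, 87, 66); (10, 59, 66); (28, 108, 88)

(15,9,16): 9²+15² = 306 > 256 = 16² → acute
(109,87,66): 66²+87² = 11925 > 11881 = 109² → acute
(10,59,66): 10²+59² = 3581 < 4356 = 66² → obtuse
(28,108,88): 28²+88² = 8528 < 11664 = 108² → obtuse
2 of the 4 are acute.

2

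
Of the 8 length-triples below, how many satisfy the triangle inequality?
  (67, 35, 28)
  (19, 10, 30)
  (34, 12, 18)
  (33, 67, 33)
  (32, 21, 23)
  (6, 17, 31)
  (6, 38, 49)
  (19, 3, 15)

(28,35,67): 28+35 ≤ 67 → not valid
(10,19,30): 10+19 ≤ 30 → not valid
(12,18,34): 12+18 ≤ 34 → not valid
(33,33,67): 33+33 ≤ 67 → not valid
(21,23,32): 21+23 > 32 → valid
(6,17,31): 6+17 ≤ 31 → not valid
(6,38,49): 6+38 ≤ 49 → not valid
(3,15,19): 3+15 ≤ 19 → not valid
1 of the 8 triples forms a triangle.

1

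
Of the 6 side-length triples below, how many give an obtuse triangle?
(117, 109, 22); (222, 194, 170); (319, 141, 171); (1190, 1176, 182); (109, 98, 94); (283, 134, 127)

(117,109,22): 22²+109² = 12365 < 13689 = 117² → obtuse
(222,194,170): 170²+194² = 66536 > 49284 = 222² → acute
(319,141,171): 141+171 ≤ 319, not a triangle
(1190,1176,182): 182²+1176² = 1416100 = 1190² → right
(109,98,94): 94²+98² = 18440 > 11881 = 109² → acute
(283,134,127): 127+134 ≤ 283, not a triangle
1 of the 6 is obtuse.

1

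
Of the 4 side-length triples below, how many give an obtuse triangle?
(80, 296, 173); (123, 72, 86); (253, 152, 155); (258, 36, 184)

(80,296,173): 80+173 ≤ 296, not a triangle
(123,72,86): 72²+86² = 12580 < 15129 = 123² → obtuse
(253,152,155): 152²+155² = 47129 < 64009 = 253² → obtuse
(258,36,184): 36+184 ≤ 258, not a triangle
2 of the 4 are obtuse.

2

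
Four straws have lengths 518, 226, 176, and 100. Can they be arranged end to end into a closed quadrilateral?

No

For a quadrilateral, each side must be shorter than the sum of the others.
Here the longest side is 518, but the remaining 3 sides sum to only 502.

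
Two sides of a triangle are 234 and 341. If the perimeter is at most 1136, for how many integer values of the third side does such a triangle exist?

454

Triangle inequality: 107 < x < 575. Perimeter ≤ 1136 gives x ≤ 1136 − 234 − 341 = 561.
So 107 < x ≤ 561; integers 108 through 561: 454 values.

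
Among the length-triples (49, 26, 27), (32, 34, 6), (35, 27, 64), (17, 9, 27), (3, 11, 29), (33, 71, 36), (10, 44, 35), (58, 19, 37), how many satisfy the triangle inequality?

3

(26,27,49): 26+27 > 49 → valid
(6,32,34): 6+32 > 34 → valid
(27,35,64): 27+35 ≤ 64 → not valid
(9,17,27): 9+17 ≤ 27 → not valid
(3,11,29): 3+11 ≤ 29 → not valid
(33,36,71): 33+36 ≤ 71 → not valid
(10,35,44): 10+35 > 44 → valid
(19,37,58): 19+37 ≤ 58 → not valid
3 of the 8 triples form a triangle.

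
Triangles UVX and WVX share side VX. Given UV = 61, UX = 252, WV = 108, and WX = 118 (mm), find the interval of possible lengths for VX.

191 < VX < 226

From triangle UVX: |61 − 252| < VX < 61 + 252, i.e. 191 < VX < 313.
From triangle WVX: 10 < VX < 226.
Both must hold, so VX lies in the intersection.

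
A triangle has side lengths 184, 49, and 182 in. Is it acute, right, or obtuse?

acute

Compare the square of the longest side to the sum of squares of the other two: 49² + 182² = 35525 > 33856 = 184².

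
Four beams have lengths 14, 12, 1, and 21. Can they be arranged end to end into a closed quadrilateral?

A quadrilateral exists iff every side is shorter than the sum of the others — equivalently, the longest side is less than the sum of the rest.
Longest side 21 < 27 (sum of the remaining 3), so yes.

Yes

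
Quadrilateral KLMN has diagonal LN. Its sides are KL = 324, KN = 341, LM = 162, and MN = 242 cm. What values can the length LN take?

From triangle KLN: |324 − 341| < LN < 324 + 341, i.e. 17 < LN < 665.
From triangle MLN: 80 < LN < 404.
Both must hold, so LN lies in the intersection.

80 < LN < 404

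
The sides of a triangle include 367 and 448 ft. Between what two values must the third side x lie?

81 < x < 815

By the triangle inequality, x must be less than 367 + 448 = 815 and greater than |367 − 448| = 81.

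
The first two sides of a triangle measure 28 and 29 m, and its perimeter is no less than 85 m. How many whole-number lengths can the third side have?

29

Triangle inequality: 1 < x < 57. Perimeter ≥ 85 gives x ≥ 85 − 28 − 29 = 28.
So 28 ≤ x < 57; integers 28 through 56: 29 values.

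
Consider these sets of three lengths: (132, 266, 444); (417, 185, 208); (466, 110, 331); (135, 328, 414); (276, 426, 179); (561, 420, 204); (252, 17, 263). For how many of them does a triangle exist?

(132,266,444): 132+266 ≤ 444 → not valid
(185,208,417): 185+208 ≤ 417 → not valid
(110,331,466): 110+331 ≤ 466 → not valid
(135,328,414): 135+328 > 414 → valid
(179,276,426): 179+276 > 426 → valid
(204,420,561): 204+420 > 561 → valid
(17,252,263): 17+252 > 263 → valid
4 of the 7 triples form a triangle.

4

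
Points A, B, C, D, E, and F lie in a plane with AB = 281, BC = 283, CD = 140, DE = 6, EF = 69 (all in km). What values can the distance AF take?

The maximum is all hops collinear in one direction: 281 + 283 + 140 + 6 + 69 = 779.
The longest hop is 283; the others sum to 496. Since 283 ≤ 496, the path can fold back on itself completely, so the minimum distance is 0.

0 ≤ AF ≤ 779 km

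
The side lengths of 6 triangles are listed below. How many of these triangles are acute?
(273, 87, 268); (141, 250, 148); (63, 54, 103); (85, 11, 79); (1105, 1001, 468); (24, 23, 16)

(273,87,268): 87²+268² = 79393 > 74529 = 273² → acute
(141,250,148): 141²+148² = 41785 < 62500 = 250² → obtuse
(63,54,103): 54²+63² = 6885 < 10609 = 103² → obtuse
(85,11,79): 11²+79² = 6362 < 7225 = 85² → obtuse
(1105,1001,468): 468²+1001² = 1221025 = 1105² → right
(24,23,16): 16²+23² = 785 > 576 = 24² → acute
2 of the 6 are acute.

2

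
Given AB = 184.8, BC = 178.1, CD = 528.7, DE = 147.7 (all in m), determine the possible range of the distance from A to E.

18.1 ≤ AE ≤ 1039.3 m

The maximum is all hops collinear in one direction: 184.8 + 178.1 + 528.7 + 147.7 = 1039.3.
The longest hop is 528.7; the others sum to 510.6. Folding the others back against it leaves at least 528.7 − 510.6 = 18.1.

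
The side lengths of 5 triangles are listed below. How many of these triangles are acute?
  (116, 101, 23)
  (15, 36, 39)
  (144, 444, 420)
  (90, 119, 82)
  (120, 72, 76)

1

(116,101,23): 23²+101² = 10730 < 13456 = 116² → obtuse
(15,36,39): 15²+36² = 1521 = 39² → right
(144,444,420): 144²+420² = 197136 = 444² → right
(90,119,82): 82²+90² = 14824 > 14161 = 119² → acute
(120,72,76): 72²+76² = 10960 < 14400 = 120² → obtuse
1 of the 5 is acute.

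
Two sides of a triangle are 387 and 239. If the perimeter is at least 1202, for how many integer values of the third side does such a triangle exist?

Triangle inequality: 148 < x < 626. Perimeter ≥ 1202 gives x ≥ 1202 − 387 − 239 = 576.
So 576 ≤ x < 626; integers 576 through 625: 50 values.

50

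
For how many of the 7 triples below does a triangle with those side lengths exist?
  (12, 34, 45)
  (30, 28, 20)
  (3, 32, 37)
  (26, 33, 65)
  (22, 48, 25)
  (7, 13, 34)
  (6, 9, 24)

(12,34,45): 12+34 > 45 → valid
(20,28,30): 20+28 > 30 → valid
(3,32,37): 3+32 ≤ 37 → not valid
(26,33,65): 26+33 ≤ 65 → not valid
(22,25,48): 22+25 ≤ 48 → not valid
(7,13,34): 7+13 ≤ 34 → not valid
(6,9,24): 6+9 ≤ 24 → not valid
2 of the 7 triples form a triangle.

2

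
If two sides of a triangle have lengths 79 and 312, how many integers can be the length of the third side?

The third side lies in the open interval (233, 391).
Integers from 234 to 390 inclusive: 390 − 234 + 1 = 157.

157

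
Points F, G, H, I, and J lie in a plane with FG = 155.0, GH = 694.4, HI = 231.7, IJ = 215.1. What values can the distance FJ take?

The maximum is all hops collinear in one direction: 155.0 + 694.4 + 231.7 + 215.1 = 1296.2.
The longest hop is 694.4; the others sum to 601.8. Folding the others back against it leaves at least 694.4 − 601.8 = 92.6.

92.6 ≤ FJ ≤ 1296.2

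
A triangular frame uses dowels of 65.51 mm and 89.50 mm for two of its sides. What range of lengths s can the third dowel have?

23.99 < s < 155.01

By the triangle inequality, s must be less than 65.51 + 89.50 = 155.01 and greater than |65.51 − 89.50| = 23.99.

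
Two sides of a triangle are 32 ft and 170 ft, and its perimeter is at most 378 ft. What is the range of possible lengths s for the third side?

138 < s ≤ 176 ft

Triangle inequality alone gives 138 < s < 202.
The perimeter condition gives s ≤ 378 − 32 − 170 = 176.
Intersecting the two: 138 < s ≤ 176.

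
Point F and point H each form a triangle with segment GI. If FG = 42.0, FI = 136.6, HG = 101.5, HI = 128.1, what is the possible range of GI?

From triangle FGI: |42.0 − 136.6| < GI < 42.0 + 136.6, i.e. 94.6 < GI < 178.6.
From triangle HGI: 26.6 < GI < 229.6.
Both must hold, so GI lies in the intersection.

94.6 < GI < 178.6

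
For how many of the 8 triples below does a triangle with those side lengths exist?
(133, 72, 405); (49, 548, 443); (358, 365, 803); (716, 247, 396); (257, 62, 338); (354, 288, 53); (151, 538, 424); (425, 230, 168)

1

(72,133,405): 72+133 ≤ 405 → not valid
(49,443,548): 49+443 ≤ 548 → not valid
(358,365,803): 358+365 ≤ 803 → not valid
(247,396,716): 247+396 ≤ 716 → not valid
(62,257,338): 62+257 ≤ 338 → not valid
(53,288,354): 53+288 ≤ 354 → not valid
(151,424,538): 151+424 > 538 → valid
(168,230,425): 168+230 ≤ 425 → not valid
1 of the 8 triples forms a triangle.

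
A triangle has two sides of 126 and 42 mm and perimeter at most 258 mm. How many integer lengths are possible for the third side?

6

Triangle inequality: 84 < x < 168. Perimeter ≤ 258 gives x ≤ 258 − 126 − 42 = 90.
So 84 < x ≤ 90; integers 85 through 90: 6 values.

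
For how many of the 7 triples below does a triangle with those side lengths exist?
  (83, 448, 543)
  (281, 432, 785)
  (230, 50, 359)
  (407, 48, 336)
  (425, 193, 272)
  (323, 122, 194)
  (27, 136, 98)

(83,448,543): 83+448 ≤ 543 → not valid
(281,432,785): 281+432 ≤ 785 → not valid
(50,230,359): 50+230 ≤ 359 → not valid
(48,336,407): 48+336 ≤ 407 → not valid
(193,272,425): 193+272 > 425 → valid
(122,194,323): 122+194 ≤ 323 → not valid
(27,98,136): 27+98 ≤ 136 → not valid
1 of the 7 triples forms a triangle.

1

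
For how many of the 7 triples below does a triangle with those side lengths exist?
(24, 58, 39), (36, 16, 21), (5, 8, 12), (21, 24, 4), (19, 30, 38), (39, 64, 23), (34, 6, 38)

(24,39,58): 24+39 > 58 → valid
(16,21,36): 16+21 > 36 → valid
(5,8,12): 5+8 > 12 → valid
(4,21,24): 4+21 > 24 → valid
(19,30,38): 19+30 > 38 → valid
(23,39,64): 23+39 ≤ 64 → not valid
(6,34,38): 6+34 > 38 → valid
6 of the 7 triples form a triangle.

6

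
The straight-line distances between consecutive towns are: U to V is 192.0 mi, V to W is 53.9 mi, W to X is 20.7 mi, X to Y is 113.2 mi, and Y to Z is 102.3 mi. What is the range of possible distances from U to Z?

0 ≤ UZ ≤ 482.1 mi

The maximum is all hops collinear in one direction: 192.0 + 53.9 + 20.7 + 113.2 + 102.3 = 482.1.
The longest hop is 192.0; the others sum to 290.1. Since 192.0 ≤ 290.1, the path can fold back on itself completely, so the minimum distance is 0.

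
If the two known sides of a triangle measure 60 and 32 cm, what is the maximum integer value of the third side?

91

The third side must be strictly less than 60 + 32 = 92.
The largest integer below 92 is 91.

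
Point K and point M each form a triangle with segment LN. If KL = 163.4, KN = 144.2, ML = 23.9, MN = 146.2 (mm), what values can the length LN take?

From triangle KLN: |163.4 − 144.2| < LN < 163.4 + 144.2, i.e. 19.2 < LN < 307.6.
From triangle MLN: 122.3 < LN < 170.1.
Both must hold, so LN lies in the intersection.

122.3 < LN < 170.1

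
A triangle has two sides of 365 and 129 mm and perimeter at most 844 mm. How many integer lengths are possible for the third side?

Triangle inequality: 236 < x < 494. Perimeter ≤ 844 gives x ≤ 844 − 365 − 129 = 350.
So 236 < x ≤ 350; integers 237 through 350: 114 values.

114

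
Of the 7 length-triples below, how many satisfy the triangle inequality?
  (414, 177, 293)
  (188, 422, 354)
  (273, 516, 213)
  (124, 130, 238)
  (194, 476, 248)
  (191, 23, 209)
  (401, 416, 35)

5

(177,293,414): 177+293 > 414 → valid
(188,354,422): 188+354 > 422 → valid
(213,273,516): 213+273 ≤ 516 → not valid
(124,130,238): 124+130 > 238 → valid
(194,248,476): 194+248 ≤ 476 → not valid
(23,191,209): 23+191 > 209 → valid
(35,401,416): 35+401 > 416 → valid
5 of the 7 triples form a triangle.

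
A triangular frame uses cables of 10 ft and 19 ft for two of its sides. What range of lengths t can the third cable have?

By the triangle inequality, t must be less than 10 + 19 = 29 and greater than |10 − 19| = 9.

9 < t < 29 (ft)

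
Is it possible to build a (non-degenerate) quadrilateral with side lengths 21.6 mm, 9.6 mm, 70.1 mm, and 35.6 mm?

For a quadrilateral, each side must be shorter than the sum of the others.
Here the longest side is 70.1, but the remaining 3 sides sum to only 66.8.

No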